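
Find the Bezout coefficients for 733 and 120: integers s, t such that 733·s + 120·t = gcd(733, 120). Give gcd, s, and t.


Euclidean algorithm on (733, 120) — divide until remainder is 0:
  733 = 6 · 120 + 13
  120 = 9 · 13 + 3
  13 = 4 · 3 + 1
  3 = 3 · 1 + 0
gcd(733, 120) = 1.
Track Bezout coefficients alongside the remainders: start with r₀ = 733 = a·1 + b·0 (s = 1, t = 0) and r₁ = 120 = a·0 + b·1 (s = 0, t = 1); each new remainder r_{k+1} = r_{k-1} − q_k·r_k inherits s_{k+1} = s_{k-1} − q_k·s_k, t_{k+1} = t_{k-1} − q_k·t_k, so r_k = a·s_k + b·t_k at every step:
  q = 6: r = 13, s = 1 − 6·0 = 1, t = 0 − 6·1 = -6  (check: 733·1 + 120·(-6) = 13)
  q = 9: r = 3, s = 0 − 9·1 = -9, t = 1 − 9·(-6) = 55  (check: 733·(-9) + 120·55 = 3)
  q = 4: r = 1, s = 1 − 4·(-9) = 37, t = -6 − 4·55 = -226  (check: 733·37 + 120·(-226) = 1)
The row with r = 1 (the gcd) gives the Bezout coefficients s = 37, t = -226.
Result: 733 · (37) + 120 · (-226) = 1.

gcd(733, 120) = 1; s = 37, t = -226 (check: 733·37 + 120·(-226) = 1).


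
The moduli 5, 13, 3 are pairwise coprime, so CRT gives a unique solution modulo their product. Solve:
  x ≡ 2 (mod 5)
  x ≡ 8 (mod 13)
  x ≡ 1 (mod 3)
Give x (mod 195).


Moduli 5, 13, 3 are pairwise coprime; by CRT there is a unique solution modulo M = 5 · 13 · 3 = 195.
Solve pairwise, accumulating the modulus:
  Start with x ≡ 2 (mod 5).
  Combine with x ≡ 8 (mod 13): since gcd(5, 13) = 1, we get a unique residue mod 65.
    Write x = 2 + 5·t and substitute into x ≡ 8 (mod 13): 5·t ≡ 8 − 2 = 6 (mod 13).
    The inverse of 5 mod 13 is 8 (since 5·8 = 40 = 3·13 + 1), so t ≡ 8·6 = 48 ≡ 9 (mod 13).
    Then x = 2 + 5·9 = 47, valid modulo lcm(5, 13) = 65: x ≡ 47 (mod 65).
  Combine with x ≡ 1 (mod 3): since gcd(65, 3) = 1, we get a unique residue mod 195.
    Write x = 47 + 65·t and substitute into x ≡ 1 (mod 3): 65·t ≡ 1 − 47 = -46 (mod 3).
    Reduce coefficients mod 3: 2·t ≡ 2 (mod 3).
    The inverse of 2 mod 3 is 2 (since 2·2 = 4 = 1·3 + 1), so t ≡ 2·2 = 4 ≡ 1 (mod 3).
    Then x = 47 + 65·1 = 112, valid modulo lcm(65, 3) = 195: x ≡ 112 (mod 195).
Verify: 112 mod 5 = 2 ✓, 112 mod 13 = 8 ✓, 112 mod 3 = 1 ✓.

x ≡ 112 (mod 195).


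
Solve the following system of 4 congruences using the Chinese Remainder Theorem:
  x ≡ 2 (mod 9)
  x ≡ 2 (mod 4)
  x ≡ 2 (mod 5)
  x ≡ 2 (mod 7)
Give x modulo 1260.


Product of moduli M = 9 · 4 · 5 · 7 = 1260.
Merge one congruence at a time:
  Start: x ≡ 2 (mod 9).
  Combine with x ≡ 2 (mod 4); new modulus lcm = 36.
    Write x = 2 + 9·t and substitute into x ≡ 2 (mod 4): 9·t ≡ 2 − 2 = 0 (mod 4).
    Reduce coefficients mod 4: 1·t ≡ 0 (mod 4).
    So t ≡ 0 (mod 4).
    Then x = 2 + 9·0 = 2, valid modulo lcm(9, 4) = 36: x ≡ 2 (mod 36).
  Combine with x ≡ 2 (mod 5); new modulus lcm = 180.
    Write x = 2 + 36·t and substitute into x ≡ 2 (mod 5): 36·t ≡ 2 − 2 = 0 (mod 5).
    Reduce coefficients mod 5: 1·t ≡ 0 (mod 5).
    So t ≡ 0 (mod 5).
    Then x = 2 + 36·0 = 2, valid modulo lcm(36, 5) = 180: x ≡ 2 (mod 180).
  Combine with x ≡ 2 (mod 7); new modulus lcm = 1260.
    Write x = 2 + 180·t and substitute into x ≡ 2 (mod 7): 180·t ≡ 2 − 2 = 0 (mod 7).
    Reduce coefficients mod 7: 5·t ≡ 0 (mod 7).
    The inverse of 5 mod 7 is 3 (since 5·3 = 15 = 2·7 + 1), so t ≡ 3·0 = 0 ≡ 0 (mod 7).
    Then x = 2 + 180·0 = 2, valid modulo lcm(180, 7) = 1260: x ≡ 2 (mod 1260).
Verify against each original: 2 mod 9 = 2, 2 mod 4 = 2, 2 mod 5 = 2, 2 mod 7 = 2.

x ≡ 2 (mod 1260).


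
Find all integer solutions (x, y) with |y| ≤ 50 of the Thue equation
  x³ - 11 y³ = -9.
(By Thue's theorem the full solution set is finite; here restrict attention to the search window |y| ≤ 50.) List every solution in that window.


The equation is x³ - 11y³ = -9. For fixed y, x³ = 11·y³ − 9, so a solution requires the RHS to be a perfect cube.
Strategy: iterate y from -50 to 50, compute RHS = 11·y³ − 9, and check whether it is a (positive or negative) perfect cube.
Check small values of y:
  y = 0: RHS = -9 is not a perfect cube.
  y = 1: RHS = 2 is not a perfect cube.
  y = -1: RHS = -20 is not a perfect cube.
  y = 2: RHS = 79 is not a perfect cube.
  y = -2: RHS = -97 is not a perfect cube.
  y = 3: RHS = 288 is not a perfect cube.
  y = -3: RHS = -306 is not a perfect cube.
Continuing the search up to |y| = 50 finds no solutions either.
No (x, y) in the scanned range satisfies the equation.

No integer solutions with |y| ≤ 50.


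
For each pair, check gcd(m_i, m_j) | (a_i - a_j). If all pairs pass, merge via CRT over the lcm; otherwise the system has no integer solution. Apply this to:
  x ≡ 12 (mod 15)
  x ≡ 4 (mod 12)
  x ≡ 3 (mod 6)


Moduli 15, 12, 6 are not pairwise coprime, so CRT works modulo lcm(m_i) when all pairwise compatibility conditions hold.
Pairwise compatibility: gcd(m_i, m_j) must divide a_i - a_j for every pair.
Merge one congruence at a time:
  Start: x ≡ 12 (mod 15).
  Combine with x ≡ 4 (mod 12): gcd(15, 12) = 3, and 4 - 12 = -8 is NOT divisible by 3.
    ⇒ system is inconsistent (no integer solution).

No solution (the system is inconsistent).


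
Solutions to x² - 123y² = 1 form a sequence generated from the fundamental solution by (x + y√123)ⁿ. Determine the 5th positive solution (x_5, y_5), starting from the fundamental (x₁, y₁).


Step 1: Find the fundamental solution (x₁, y₁) of x² - 123y² = 1.
  Expand √123 as a continued fraction. a₀ = ⌊√123⌋ = 11; iterate m_{k+1} = d_k·a_k − m_k, d_{k+1} = (123 − m_{k+1}²)/d_k, a_{k+1} = ⌊(a₀ + m_{k+1})/d_{k+1}⌋ (starting m₀ = 0, d₀ = 1), with convergents p_k = a_k·p_{k-1} + p_{k-2}, q_k = a_k·q_{k-1} + q_{k-2} (p₋₁ = 1, q₋₁ = 0):
  k = 0: a₀ = 11; p₀/q₀ = 11/1; p₀² − 123·q₀² = 121 − 123 = -2.
  k = 1: m = 11, d = 2, a = ⌊(11 + 11)/2⌋ = 11; p/q = (11·11 + 1)/(11·1 + 0) = 122/11; p² − 123·q² = 14884 − 14883 = 1.
  The first convergent with p² − 123·q² = 1 gives the fundamental solution (x₁, y₁) = (122, 11).
Step 2: Apply the recurrence (x_{n+1}, y_{n+1}) = (x₁x_n + 123y₁y_n, x₁y_n + y₁x_n) repeatedly.
  From (x_1, y_1) = (122, 11): x_2 = 122·122 + 123·11·11 = 29767; y_2 = 122·11 + 11·122 = 2684.
  From (x_2, y_2) = (29767, 2684): x_3 = 122·29767 + 123·11·2684 = 7263026; y_3 = 122·2684 + 11·29767 = 654885.
  From (x_3, y_3) = (7263026, 654885): x_4 = 122·7263026 + 123·11·654885 = 1772148577; y_4 = 122·654885 + 11·7263026 = 159789256.
  From (x_4, y_4) = (1772148577, 159789256): x_5 = 122·1772148577 + 123·11·159789256 = 432396989762; y_5 = 122·159789256 + 11·1772148577 = 38987923579.
Step 3: Verify x_5² - 123·y_5² = 186967156755239132816644 - 186967156755239132816643 = 1 (should be 1). ✓

(x_1, y_1) = (122, 11); (x_5, y_5) = (432396989762, 38987923579).


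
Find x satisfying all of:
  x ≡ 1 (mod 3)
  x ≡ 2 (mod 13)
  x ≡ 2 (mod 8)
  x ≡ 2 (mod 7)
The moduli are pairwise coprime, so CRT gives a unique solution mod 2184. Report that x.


Product of moduli M = 3 · 13 · 8 · 7 = 2184.
Merge one congruence at a time:
  Start: x ≡ 1 (mod 3).
  Combine with x ≡ 2 (mod 13); new modulus lcm = 39.
    Write x = 1 + 3·t and substitute into x ≡ 2 (mod 13): 3·t ≡ 2 − 1 = 1 (mod 13).
    The inverse of 3 mod 13 is 9 (since 3·9 = 27 = 2·13 + 1), so t ≡ 9·1 = 9 ≡ 9 (mod 13).
    Then x = 1 + 3·9 = 28, valid modulo lcm(3, 13) = 39: x ≡ 28 (mod 39).
  Combine with x ≡ 2 (mod 8); new modulus lcm = 312.
    Write x = 28 + 39·t and substitute into x ≡ 2 (mod 8): 39·t ≡ 2 − 28 = -26 (mod 8).
    Reduce coefficients mod 8: 7·t ≡ 6 (mod 8).
    The inverse of 7 mod 8 is 7 (since 7·7 = 49 = 6·8 + 1), so t ≡ 7·6 = 42 ≡ 2 (mod 8).
    Then x = 28 + 39·2 = 106, valid modulo lcm(39, 8) = 312: x ≡ 106 (mod 312).
  Combine with x ≡ 2 (mod 7); new modulus lcm = 2184.
    Write x = 106 + 312·t and substitute into x ≡ 2 (mod 7): 312·t ≡ 2 − 106 = -104 (mod 7).
    Reduce coefficients mod 7: 4·t ≡ 1 (mod 7).
    The inverse of 4 mod 7 is 2 (since 4·2 = 8 = 1·7 + 1), so t ≡ 2·1 = 2 ≡ 2 (mod 7).
    Then x = 106 + 312·2 = 730, valid modulo lcm(312, 7) = 2184: x ≡ 730 (mod 2184).
Verify against each original: 730 mod 3 = 1, 730 mod 13 = 2, 730 mod 8 = 2, 730 mod 7 = 2.

x ≡ 730 (mod 2184).


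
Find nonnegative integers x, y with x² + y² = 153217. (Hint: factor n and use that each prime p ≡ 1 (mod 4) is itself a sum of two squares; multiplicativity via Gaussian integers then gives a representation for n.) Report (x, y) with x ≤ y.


Step 1: Factor n = 153217 = 37 · 41 · 101.
Step 2: Check the mod-4 condition on each prime factor: 37 ≡ 1 (mod 4), exponent 1; 41 ≡ 1 (mod 4), exponent 1; 101 ≡ 1 (mod 4), exponent 1.
All primes ≡ 3 (mod 4) appear to even exponent (or don't appear), so by the two-squares theorem n IS expressible as a sum of two squares.
Step 3: Build a representation. Here n = 37 · 41 · 101 is a product of primes ≡ 1 (mod 4). Each prime p ≡ 1 (mod 4) is itself a sum of two squares; find a² by testing p − a² for a perfect square:
  37: 37 − 1² = 36 = 6² ⇒ 37 = 1² + 6².
  41: 41 − 1² = 40, 41 − 2² = 37, 41 − 3² = 32, 41 − 4² = 25 = 5² ⇒ 41 = 4² + 5².
  101: 101 − 1² = 100 = 10² ⇒ 101 = 1² + 10².
  Combine using the Brahmagupta–Fibonacci identity (a² + b²)(c² + d²) = (ac − bd)² + (ad + bc)² = (ac + bd)² + (ad − bc)²:
  37 · 41 = 1517: from (1² + 6²)(4² + 5²), take (1·4 − 6·5, 1·5 + 6·4) = (4 − 30, 5 + 24) = (-26, 29); dropping signs (only squares matter) gives (26, 29); check 26² + 29² = 676 + 841 = 1517 ✓.
  1517 · 101 = 153217: from (26² + 29²)(1² + 10²), take (26·1 − 29·10, 26·10 + 29·1) = (26 − 290, 260 + 29) = (-264, 289); dropping signs (only squares matter) gives (264, 289); check 264² + 289² = 69696 + 83521 = 153217 ✓.
Step 4: Order so x ≤ y and verify: 264² + 289² = 69696 + 83521 = 153217 = n. ✓

n = 153217 = 264² + 289² (one valid representation with x ≤ y).


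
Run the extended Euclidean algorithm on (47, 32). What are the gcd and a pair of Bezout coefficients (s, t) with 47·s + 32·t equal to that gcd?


Euclidean algorithm on (47, 32) — divide until remainder is 0:
  47 = 1 · 32 + 15
  32 = 2 · 15 + 2
  15 = 7 · 2 + 1
  2 = 2 · 1 + 0
gcd(47, 32) = 1.
Track Bezout coefficients alongside the remainders: start with r₀ = 47 = a·1 + b·0 (s = 1, t = 0) and r₁ = 32 = a·0 + b·1 (s = 0, t = 1); each new remainder r_{k+1} = r_{k-1} − q_k·r_k inherits s_{k+1} = s_{k-1} − q_k·s_k, t_{k+1} = t_{k-1} − q_k·t_k, so r_k = a·s_k + b·t_k at every step:
  q = 1: r = 15, s = 1 − 1·0 = 1, t = 0 − 1·1 = -1  (check: 47·1 + 32·(-1) = 15)
  q = 2: r = 2, s = 0 − 2·1 = -2, t = 1 − 2·(-1) = 3  (check: 47·(-2) + 32·3 = 2)
  q = 7: r = 1, s = 1 − 7·(-2) = 15, t = -1 − 7·3 = -22  (check: 47·15 + 32·(-22) = 1)
The row with r = 1 (the gcd) gives the Bezout coefficients s = 15, t = -22.
Result: 47 · (15) + 32 · (-22) = 1.

gcd(47, 32) = 1; s = 15, t = -22 (check: 47·15 + 32·(-22) = 1).


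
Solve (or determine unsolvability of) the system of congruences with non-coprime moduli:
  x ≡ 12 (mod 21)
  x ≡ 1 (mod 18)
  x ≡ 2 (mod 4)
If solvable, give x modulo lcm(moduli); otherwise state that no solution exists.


Moduli 21, 18, 4 are not pairwise coprime, so CRT works modulo lcm(m_i) when all pairwise compatibility conditions hold.
Pairwise compatibility: gcd(m_i, m_j) must divide a_i - a_j for every pair.
Merge one congruence at a time:
  Start: x ≡ 12 (mod 21).
  Combine with x ≡ 1 (mod 18): gcd(21, 18) = 3, and 1 - 12 = -11 is NOT divisible by 3.
    ⇒ system is inconsistent (no integer solution).

No solution (the system is inconsistent).


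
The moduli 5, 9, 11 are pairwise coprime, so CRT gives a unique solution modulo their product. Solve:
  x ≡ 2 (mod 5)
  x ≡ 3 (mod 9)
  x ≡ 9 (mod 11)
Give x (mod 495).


Moduli 5, 9, 11 are pairwise coprime; by CRT there is a unique solution modulo M = 5 · 9 · 11 = 495.
Solve pairwise, accumulating the modulus:
  Start with x ≡ 2 (mod 5).
  Combine with x ≡ 3 (mod 9): since gcd(5, 9) = 1, we get a unique residue mod 45.
    Write x = 2 + 5·t and substitute into x ≡ 3 (mod 9): 5·t ≡ 3 − 2 = 1 (mod 9).
    The inverse of 5 mod 9 is 2 (since 5·2 = 10 = 1·9 + 1), so t ≡ 2·1 = 2 ≡ 2 (mod 9).
    Then x = 2 + 5·2 = 12, valid modulo lcm(5, 9) = 45: x ≡ 12 (mod 45).
  Combine with x ≡ 9 (mod 11): since gcd(45, 11) = 1, we get a unique residue mod 495.
    Write x = 12 + 45·t and substitute into x ≡ 9 (mod 11): 45·t ≡ 9 − 12 = -3 (mod 11).
    Reduce coefficients mod 11: 1·t ≡ 8 (mod 11).
    So t ≡ 8 (mod 11).
    Then x = 12 + 45·8 = 372, valid modulo lcm(45, 11) = 495: x ≡ 372 (mod 495).
Verify: 372 mod 5 = 2 ✓, 372 mod 9 = 3 ✓, 372 mod 11 = 9 ✓.

x ≡ 372 (mod 495).


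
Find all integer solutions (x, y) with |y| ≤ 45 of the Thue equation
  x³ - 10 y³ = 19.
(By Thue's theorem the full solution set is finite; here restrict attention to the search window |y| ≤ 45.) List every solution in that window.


The equation is x³ - 10y³ = 19. For fixed y, x³ = 10·y³ + 19, so a solution requires the RHS to be a perfect cube.
Strategy: iterate y from -45 to 45, compute RHS = 10·y³ + 19, and check whether it is a (positive or negative) perfect cube.
Check small values of y:
  y = 0: RHS = 19 is not a perfect cube.
  y = 1: RHS = 29 is not a perfect cube.
  y = -1: RHS = 9 is not a perfect cube.
  y = 2: RHS = 99 is not a perfect cube.
  y = -2: RHS = -61 is not a perfect cube.
  y = 3: RHS = 289 is not a perfect cube.
  y = -3: RHS = -251 is not a perfect cube.
Continuing the search up to |y| = 45 finds no solutions either.
No (x, y) in the scanned range satisfies the equation.

No integer solutions with |y| ≤ 45.


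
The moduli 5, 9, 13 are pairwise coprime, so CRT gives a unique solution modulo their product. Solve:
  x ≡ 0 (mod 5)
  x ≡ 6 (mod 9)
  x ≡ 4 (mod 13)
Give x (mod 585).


Moduli 5, 9, 13 are pairwise coprime; by CRT there is a unique solution modulo M = 5 · 9 · 13 = 585.
Solve pairwise, accumulating the modulus:
  Start with x ≡ 0 (mod 5).
  Combine with x ≡ 6 (mod 9): since gcd(5, 9) = 1, we get a unique residue mod 45.
    Write x = 0 + 5·t and substitute into x ≡ 6 (mod 9): 5·t ≡ 6 − 0 = 6 (mod 9).
    The inverse of 5 mod 9 is 2 (since 5·2 = 10 = 1·9 + 1), so t ≡ 2·6 = 12 ≡ 3 (mod 9).
    Then x = 0 + 5·3 = 15, valid modulo lcm(5, 9) = 45: x ≡ 15 (mod 45).
  Combine with x ≡ 4 (mod 13): since gcd(45, 13) = 1, we get a unique residue mod 585.
    Write x = 15 + 45·t and substitute into x ≡ 4 (mod 13): 45·t ≡ 4 − 15 = -11 (mod 13).
    Reduce coefficients mod 13: 6·t ≡ 2 (mod 13).
    The inverse of 6 mod 13 is 11 (since 6·11 = 66 = 5·13 + 1), so t ≡ 11·2 = 22 ≡ 9 (mod 13).
    Then x = 15 + 45·9 = 420, valid modulo lcm(45, 13) = 585: x ≡ 420 (mod 585).
Verify: 420 mod 5 = 0 ✓, 420 mod 9 = 6 ✓, 420 mod 13 = 4 ✓.

x ≡ 420 (mod 585).


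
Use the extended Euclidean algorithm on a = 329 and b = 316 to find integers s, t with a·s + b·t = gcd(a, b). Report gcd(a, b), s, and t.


Euclidean algorithm on (329, 316) — divide until remainder is 0:
  329 = 1 · 316 + 13
  316 = 24 · 13 + 4
  13 = 3 · 4 + 1
  4 = 4 · 1 + 0
gcd(329, 316) = 1.
Track Bezout coefficients alongside the remainders: start with r₀ = 329 = a·1 + b·0 (s = 1, t = 0) and r₁ = 316 = a·0 + b·1 (s = 0, t = 1); each new remainder r_{k+1} = r_{k-1} − q_k·r_k inherits s_{k+1} = s_{k-1} − q_k·s_k, t_{k+1} = t_{k-1} − q_k·t_k, so r_k = a·s_k + b·t_k at every step:
  q = 1: r = 13, s = 1 − 1·0 = 1, t = 0 − 1·1 = -1  (check: 329·1 + 316·(-1) = 13)
  q = 24: r = 4, s = 0 − 24·1 = -24, t = 1 − 24·(-1) = 25  (check: 329·(-24) + 316·25 = 4)
  q = 3: r = 1, s = 1 − 3·(-24) = 73, t = -1 − 3·25 = -76  (check: 329·73 + 316·(-76) = 1)
The row with r = 1 (the gcd) gives the Bezout coefficients s = 73, t = -76.
Result: 329 · (73) + 316 · (-76) = 1.

gcd(329, 316) = 1; s = 73, t = -76 (check: 329·73 + 316·(-76) = 1).


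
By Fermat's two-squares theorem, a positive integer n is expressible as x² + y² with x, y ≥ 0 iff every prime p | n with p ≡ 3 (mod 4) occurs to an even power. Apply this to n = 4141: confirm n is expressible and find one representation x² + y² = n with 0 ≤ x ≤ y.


Step 1: Factor n = 4141 = 41 · 101.
Step 2: Check the mod-4 condition on each prime factor: 41 ≡ 1 (mod 4), exponent 1; 101 ≡ 1 (mod 4), exponent 1.
All primes ≡ 3 (mod 4) appear to even exponent (or don't appear), so by the two-squares theorem n IS expressible as a sum of two squares.
Step 3: Build a representation. Here n = 41 · 101 is a product of primes ≡ 1 (mod 4). Each prime p ≡ 1 (mod 4) is itself a sum of two squares; find a² by testing p − a² for a perfect square:
  41: 41 − 1² = 40, 41 − 2² = 37, 41 − 3² = 32, 41 − 4² = 25 = 5² ⇒ 41 = 4² + 5².
  101: 101 − 1² = 100 = 10² ⇒ 101 = 1² + 10².
  Combine using the Brahmagupta–Fibonacci identity (a² + b²)(c² + d²) = (ac − bd)² + (ad + bc)² = (ac + bd)² + (ad − bc)²:
  41 · 101 = 4141: from (4² + 5²)(1² + 10²), take (4·1 − 5·10, 4·10 + 5·1) = (4 − 50, 40 + 5) = (-46, 45); dropping signs (only squares matter) gives (46, 45); check 46² + 45² = 2116 + 2025 = 4141 ✓.
Step 4: Order so x ≤ y and verify: 45² + 46² = 2025 + 2116 = 4141 = n. ✓

n = 4141 = 45² + 46² (one valid representation with x ≤ y).


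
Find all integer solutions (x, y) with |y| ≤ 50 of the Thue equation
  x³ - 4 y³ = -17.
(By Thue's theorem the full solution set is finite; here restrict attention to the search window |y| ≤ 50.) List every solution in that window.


The equation is x³ - 4y³ = -17. For fixed y, x³ = 4·y³ − 17, so a solution requires the RHS to be a perfect cube.
Strategy: iterate y from -50 to 50, compute RHS = 4·y³ − 17, and check whether it is a (positive or negative) perfect cube.
Check small values of y:
  y = 0: RHS = -17 is not a perfect cube.
  y = 1: RHS = -13 is not a perfect cube.
  y = -1: RHS = -21 is not a perfect cube.
  y = 2: RHS = 15 is not a perfect cube.
  y = -2: RHS = -49 is not a perfect cube.
  y = 3: RHS = 91 is not a perfect cube.
  y = -3: RHS = -125 = (-5)³ ⇒ x = -5 works.
Continuing the search up to |y| = 50 finds no further solutions beyond those listed.
Collected solutions: (-5, -3).

Solutions (with |y| ≤ 50): (-5, -3).


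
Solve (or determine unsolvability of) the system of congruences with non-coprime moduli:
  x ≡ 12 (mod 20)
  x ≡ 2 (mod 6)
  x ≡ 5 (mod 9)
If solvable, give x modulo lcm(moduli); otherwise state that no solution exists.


Moduli 20, 6, 9 are not pairwise coprime, so CRT works modulo lcm(m_i) when all pairwise compatibility conditions hold.
Pairwise compatibility: gcd(m_i, m_j) must divide a_i - a_j for every pair.
Merge one congruence at a time:
  Start: x ≡ 12 (mod 20).
  Combine with x ≡ 2 (mod 6): gcd(20, 6) = 2; 2 - 12 = -10, which IS divisible by 2, so compatible.
    Write x = 12 + 20·t and substitute into x ≡ 2 (mod 6): 20·t ≡ 2 − 12 = -10 (mod 6).
    Divide the congruence (and modulus) by g = 2: 10·t ≡ -5 (mod 3).
    Reduce coefficients mod 3: 1·t ≡ 1 (mod 3).
    So t ≡ 1 (mod 3).
    Then x = 12 + 20·1 = 32, valid modulo lcm(20, 6) = 60: x ≡ 32 (mod 60).
  Combine with x ≡ 5 (mod 9): gcd(60, 9) = 3; 5 - 32 = -27, which IS divisible by 3, so compatible.
    Write x = 32 + 60·t and substitute into x ≡ 5 (mod 9): 60·t ≡ 5 − 32 = -27 (mod 9).
    Divide the congruence (and modulus) by g = 3: 20·t ≡ -9 (mod 3).
    Reduce coefficients mod 3: 2·t ≡ 0 (mod 3).
    The inverse of 2 mod 3 is 2 (since 2·2 = 4 = 1·3 + 1), so t ≡ 2·0 = 0 ≡ 0 (mod 3).
    Then x = 32 + 60·0 = 32, valid modulo lcm(60, 9) = 180: x ≡ 32 (mod 180).
Verify: 32 mod 20 = 12, 32 mod 6 = 2, 32 mod 9 = 5.

x ≡ 32 (mod 180).


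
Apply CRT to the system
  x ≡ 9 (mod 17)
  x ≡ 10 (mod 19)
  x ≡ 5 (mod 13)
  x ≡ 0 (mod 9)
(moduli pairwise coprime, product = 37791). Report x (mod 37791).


Product of moduli M = 17 · 19 · 13 · 9 = 37791.
Merge one congruence at a time:
  Start: x ≡ 9 (mod 17).
  Combine with x ≡ 10 (mod 19); new modulus lcm = 323.
    Write x = 9 + 17·t and substitute into x ≡ 10 (mod 19): 17·t ≡ 10 − 9 = 1 (mod 19).
    The inverse of 17 mod 19 is 9 (since 17·9 = 153 = 8·19 + 1), so t ≡ 9·1 = 9 ≡ 9 (mod 19).
    Then x = 9 + 17·9 = 162, valid modulo lcm(17, 19) = 323: x ≡ 162 (mod 323).
  Combine with x ≡ 5 (mod 13); new modulus lcm = 4199.
    Write x = 162 + 323·t and substitute into x ≡ 5 (mod 13): 323·t ≡ 5 − 162 = -157 (mod 13).
    Reduce coefficients mod 13: 11·t ≡ 12 (mod 13).
    The inverse of 11 mod 13 is 6 (since 11·6 = 66 = 5·13 + 1), so t ≡ 6·12 = 72 ≡ 7 (mod 13).
    Then x = 162 + 323·7 = 2423, valid modulo lcm(323, 13) = 4199: x ≡ 2423 (mod 4199).
  Combine with x ≡ 0 (mod 9); new modulus lcm = 37791.
    Write x = 2423 + 4199·t and substitute into x ≡ 0 (mod 9): 4199·t ≡ 0 − 2423 = -2423 (mod 9).
    Reduce coefficients mod 9: 5·t ≡ 7 (mod 9).
    The inverse of 5 mod 9 is 2 (since 5·2 = 10 = 1·9 + 1), so t ≡ 2·7 = 14 ≡ 5 (mod 9).
    Then x = 2423 + 4199·5 = 23418, valid modulo lcm(4199, 9) = 37791: x ≡ 23418 (mod 37791).
Verify against each original: 23418 mod 17 = 9, 23418 mod 19 = 10, 23418 mod 13 = 5, 23418 mod 9 = 0.

x ≡ 23418 (mod 37791).


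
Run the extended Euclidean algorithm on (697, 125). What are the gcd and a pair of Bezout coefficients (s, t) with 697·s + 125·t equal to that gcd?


Euclidean algorithm on (697, 125) — divide until remainder is 0:
  697 = 5 · 125 + 72
  125 = 1 · 72 + 53
  72 = 1 · 53 + 19
  53 = 2 · 19 + 15
  19 = 1 · 15 + 4
  15 = 3 · 4 + 3
  4 = 1 · 3 + 1
  3 = 3 · 1 + 0
gcd(697, 125) = 1.
Track Bezout coefficients alongside the remainders: start with r₀ = 697 = a·1 + b·0 (s = 1, t = 0) and r₁ = 125 = a·0 + b·1 (s = 0, t = 1); each new remainder r_{k+1} = r_{k-1} − q_k·r_k inherits s_{k+1} = s_{k-1} − q_k·s_k, t_{k+1} = t_{k-1} − q_k·t_k, so r_k = a·s_k + b·t_k at every step:
  q = 5: r = 72, s = 1 − 5·0 = 1, t = 0 − 5·1 = -5  (check: 697·1 + 125·(-5) = 72)
  q = 1: r = 53, s = 0 − 1·1 = -1, t = 1 − 1·(-5) = 6  (check: 697·(-1) + 125·6 = 53)
  q = 1: r = 19, s = 1 − 1·(-1) = 2, t = -5 − 1·6 = -11  (check: 697·2 + 125·(-11) = 19)
  q = 2: r = 15, s = -1 − 2·2 = -5, t = 6 − 2·(-11) = 28  (check: 697·(-5) + 125·28 = 15)
  q = 1: r = 4, s = 2 − 1·(-5) = 7, t = -11 − 1·28 = -39  (check: 697·7 + 125·(-39) = 4)
  q = 3: r = 3, s = -5 − 3·7 = -26, t = 28 − 3·(-39) = 145  (check: 697·(-26) + 125·145 = 3)
  q = 1: r = 1, s = 7 − 1·(-26) = 33, t = -39 − 1·145 = -184  (check: 697·33 + 125·(-184) = 1)
The row with r = 1 (the gcd) gives the Bezout coefficients s = 33, t = -184.
Result: 697 · (33) + 125 · (-184) = 1.

gcd(697, 125) = 1; s = 33, t = -184 (check: 697·33 + 125·(-184) = 1).


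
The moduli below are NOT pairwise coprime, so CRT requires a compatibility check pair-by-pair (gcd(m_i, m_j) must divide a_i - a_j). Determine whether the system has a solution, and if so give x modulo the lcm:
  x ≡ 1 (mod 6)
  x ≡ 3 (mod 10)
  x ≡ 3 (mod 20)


Moduli 6, 10, 20 are not pairwise coprime, so CRT works modulo lcm(m_i) when all pairwise compatibility conditions hold.
Pairwise compatibility: gcd(m_i, m_j) must divide a_i - a_j for every pair.
Merge one congruence at a time:
  Start: x ≡ 1 (mod 6).
  Combine with x ≡ 3 (mod 10): gcd(6, 10) = 2; 3 - 1 = 2, which IS divisible by 2, so compatible.
    Write x = 1 + 6·t and substitute into x ≡ 3 (mod 10): 6·t ≡ 3 − 1 = 2 (mod 10).
    Divide the congruence (and modulus) by g = 2: 3·t ≡ 1 (mod 5).
    The inverse of 3 mod 5 is 2 (since 3·2 = 6 = 1·5 + 1), so t ≡ 2·1 = 2 ≡ 2 (mod 5).
    Then x = 1 + 6·2 = 13, valid modulo lcm(6, 10) = 30: x ≡ 13 (mod 30).
  Combine with x ≡ 3 (mod 20): gcd(30, 20) = 10; 3 - 13 = -10, which IS divisible by 10, so compatible.
    Write x = 13 + 30·t and substitute into x ≡ 3 (mod 20): 30·t ≡ 3 − 13 = -10 (mod 20).
    Divide the congruence (and modulus) by g = 10: 3·t ≡ -1 (mod 2).
    Reduce coefficients mod 2: 1·t ≡ 1 (mod 2).
    So t ≡ 1 (mod 2).
    Then x = 13 + 30·1 = 43, valid modulo lcm(30, 20) = 60: x ≡ 43 (mod 60).
Verify: 43 mod 6 = 1, 43 mod 10 = 3, 43 mod 20 = 3.

x ≡ 43 (mod 60).


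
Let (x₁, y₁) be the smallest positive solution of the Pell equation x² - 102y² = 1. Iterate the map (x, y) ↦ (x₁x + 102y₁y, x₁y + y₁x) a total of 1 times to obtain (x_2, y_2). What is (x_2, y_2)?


Step 1: Find the fundamental solution (x₁, y₁) of x² - 102y² = 1.
  Expand √102 as a continued fraction. a₀ = ⌊√102⌋ = 10; iterate m_{k+1} = d_k·a_k − m_k, d_{k+1} = (102 − m_{k+1}²)/d_k, a_{k+1} = ⌊(a₀ + m_{k+1})/d_{k+1}⌋ (starting m₀ = 0, d₀ = 1), with convergents p_k = a_k·p_{k-1} + p_{k-2}, q_k = a_k·q_{k-1} + q_{k-2} (p₋₁ = 1, q₋₁ = 0):
  k = 0: a₀ = 10; p₀/q₀ = 10/1; p₀² − 102·q₀² = 100 − 102 = -2.
  k = 1: m = 10, d = 2, a = ⌊(10 + 10)/2⌋ = 10; p/q = (10·10 + 1)/(10·1 + 0) = 101/10; p² − 102·q² = 10201 − 10200 = 1.
  The first convergent with p² − 102·q² = 1 gives the fundamental solution (x₁, y₁) = (101, 10).
Step 2: Apply the recurrence (x_{n+1}, y_{n+1}) = (x₁x_n + 102y₁y_n, x₁y_n + y₁x_n) repeatedly.
  From (x_1, y_1) = (101, 10): x_2 = 101·101 + 102·10·10 = 20401; y_2 = 101·10 + 10·101 = 2020.
Step 3: Verify x_2² - 102·y_2² = 416200801 - 416200800 = 1 (should be 1). ✓

(x_1, y_1) = (101, 10); (x_2, y_2) = (20401, 2020).


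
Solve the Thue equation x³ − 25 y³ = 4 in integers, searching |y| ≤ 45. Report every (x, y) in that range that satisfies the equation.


The equation is x³ - 25y³ = 4. For fixed y, x³ = 25·y³ + 4, so a solution requires the RHS to be a perfect cube.
Strategy: iterate y from -45 to 45, compute RHS = 25·y³ + 4, and check whether it is a (positive or negative) perfect cube.
Check small values of y:
  y = 0: RHS = 4 is not a perfect cube.
  y = 1: RHS = 29 is not a perfect cube.
  y = -1: RHS = -21 is not a perfect cube.
  y = 2: RHS = 204 is not a perfect cube.
  y = -2: RHS = -196 is not a perfect cube.
  y = 3: RHS = 679 is not a perfect cube.
  y = -3: RHS = -671 is not a perfect cube.
Continuing the search up to |y| = 45 finds no solutions either.
No (x, y) in the scanned range satisfies the equation.

No integer solutions with |y| ≤ 45.


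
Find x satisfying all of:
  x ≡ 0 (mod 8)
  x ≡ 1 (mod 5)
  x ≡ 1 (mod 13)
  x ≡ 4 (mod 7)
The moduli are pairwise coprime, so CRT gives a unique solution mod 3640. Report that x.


Product of moduli M = 8 · 5 · 13 · 7 = 3640.
Merge one congruence at a time:
  Start: x ≡ 0 (mod 8).
  Combine with x ≡ 1 (mod 5); new modulus lcm = 40.
    Write x = 0 + 8·t and substitute into x ≡ 1 (mod 5): 8·t ≡ 1 − 0 = 1 (mod 5).
    Reduce coefficients mod 5: 3·t ≡ 1 (mod 5).
    The inverse of 3 mod 5 is 2 (since 3·2 = 6 = 1·5 + 1), so t ≡ 2·1 = 2 ≡ 2 (mod 5).
    Then x = 0 + 8·2 = 16, valid modulo lcm(8, 5) = 40: x ≡ 16 (mod 40).
  Combine with x ≡ 1 (mod 13); new modulus lcm = 520.
    Write x = 16 + 40·t and substitute into x ≡ 1 (mod 13): 40·t ≡ 1 − 16 = -15 (mod 13).
    Reduce coefficients mod 13: 1·t ≡ 11 (mod 13).
    So t ≡ 11 (mod 13).
    Then x = 16 + 40·11 = 456, valid modulo lcm(40, 13) = 520: x ≡ 456 (mod 520).
  Combine with x ≡ 4 (mod 7); new modulus lcm = 3640.
    Write x = 456 + 520·t and substitute into x ≡ 4 (mod 7): 520·t ≡ 4 − 456 = -452 (mod 7).
    Reduce coefficients mod 7: 2·t ≡ 3 (mod 7).
    The inverse of 2 mod 7 is 4 (since 2·4 = 8 = 1·7 + 1), so t ≡ 4·3 = 12 ≡ 5 (mod 7).
    Then x = 456 + 520·5 = 3056, valid modulo lcm(520, 7) = 3640: x ≡ 3056 (mod 3640).
Verify against each original: 3056 mod 8 = 0, 3056 mod 5 = 1, 3056 mod 13 = 1, 3056 mod 7 = 4.

x ≡ 3056 (mod 3640).


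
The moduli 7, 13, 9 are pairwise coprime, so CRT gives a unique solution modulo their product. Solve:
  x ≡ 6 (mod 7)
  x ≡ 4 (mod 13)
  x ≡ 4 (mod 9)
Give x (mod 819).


Moduli 7, 13, 9 are pairwise coprime; by CRT there is a unique solution modulo M = 7 · 13 · 9 = 819.
Solve pairwise, accumulating the modulus:
  Start with x ≡ 6 (mod 7).
  Combine with x ≡ 4 (mod 13): since gcd(7, 13) = 1, we get a unique residue mod 91.
    Write x = 6 + 7·t and substitute into x ≡ 4 (mod 13): 7·t ≡ 4 − 6 = -2 (mod 13).
    Reduce coefficients mod 13: 7·t ≡ 11 (mod 13).
    The inverse of 7 mod 13 is 2 (since 7·2 = 14 = 1·13 + 1), so t ≡ 2·11 = 22 ≡ 9 (mod 13).
    Then x = 6 + 7·9 = 69, valid modulo lcm(7, 13) = 91: x ≡ 69 (mod 91).
  Combine with x ≡ 4 (mod 9): since gcd(91, 9) = 1, we get a unique residue mod 819.
    Write x = 69 + 91·t and substitute into x ≡ 4 (mod 9): 91·t ≡ 4 − 69 = -65 (mod 9).
    Reduce coefficients mod 9: 1·t ≡ 7 (mod 9).
    So t ≡ 7 (mod 9).
    Then x = 69 + 91·7 = 706, valid modulo lcm(91, 9) = 819: x ≡ 706 (mod 819).
Verify: 706 mod 7 = 6 ✓, 706 mod 13 = 4 ✓, 706 mod 9 = 4 ✓.

x ≡ 706 (mod 819).


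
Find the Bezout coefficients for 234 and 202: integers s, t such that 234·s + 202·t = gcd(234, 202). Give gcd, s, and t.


Euclidean algorithm on (234, 202) — divide until remainder is 0:
  234 = 1 · 202 + 32
  202 = 6 · 32 + 10
  32 = 3 · 10 + 2
  10 = 5 · 2 + 0
gcd(234, 202) = 2.
Track Bezout coefficients alongside the remainders: start with r₀ = 234 = a·1 + b·0 (s = 1, t = 0) and r₁ = 202 = a·0 + b·1 (s = 0, t = 1); each new remainder r_{k+1} = r_{k-1} − q_k·r_k inherits s_{k+1} = s_{k-1} − q_k·s_k, t_{k+1} = t_{k-1} − q_k·t_k, so r_k = a·s_k + b·t_k at every step:
  q = 1: r = 32, s = 1 − 1·0 = 1, t = 0 − 1·1 = -1  (check: 234·1 + 202·(-1) = 32)
  q = 6: r = 10, s = 0 − 6·1 = -6, t = 1 − 6·(-1) = 7  (check: 234·(-6) + 202·7 = 10)
  q = 3: r = 2, s = 1 − 3·(-6) = 19, t = -1 − 3·7 = -22  (check: 234·19 + 202·(-22) = 2)
The row with r = 2 (the gcd) gives the Bezout coefficients s = 19, t = -22.
Result: 234 · (19) + 202 · (-22) = 2.

gcd(234, 202) = 2; s = 19, t = -22 (check: 234·19 + 202·(-22) = 2).


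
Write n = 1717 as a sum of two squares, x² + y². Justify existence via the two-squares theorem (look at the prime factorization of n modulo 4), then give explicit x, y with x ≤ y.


Step 1: Factor n = 1717 = 17 · 101.
Step 2: Check the mod-4 condition on each prime factor: 17 ≡ 1 (mod 4), exponent 1; 101 ≡ 1 (mod 4), exponent 1.
All primes ≡ 3 (mod 4) appear to even exponent (or don't appear), so by the two-squares theorem n IS expressible as a sum of two squares.
Step 3: Build a representation. Here n = 17 · 101 is a product of primes ≡ 1 (mod 4). Each prime p ≡ 1 (mod 4) is itself a sum of two squares; find a² by testing p − a² for a perfect square:
  17: 17 − 1² = 16 = 4² ⇒ 17 = 1² + 4².
  101: 101 − 1² = 100 = 10² ⇒ 101 = 1² + 10².
  Combine using the Brahmagupta–Fibonacci identity (a² + b²)(c² + d²) = (ac − bd)² + (ad + bc)² = (ac + bd)² + (ad − bc)²:
  17 · 101 = 1717: from (1² + 4²)(1² + 10²), take (1·1 − 4·10, 1·10 + 4·1) = (1 − 40, 10 + 4) = (-39, 14); dropping signs (only squares matter) gives (39, 14); check 39² + 14² = 1521 + 196 = 1717 ✓.
Step 4: Order so x ≤ y and verify: 14² + 39² = 196 + 1521 = 1717 = n. ✓

n = 1717 = 14² + 39² (one valid representation with x ≤ y).


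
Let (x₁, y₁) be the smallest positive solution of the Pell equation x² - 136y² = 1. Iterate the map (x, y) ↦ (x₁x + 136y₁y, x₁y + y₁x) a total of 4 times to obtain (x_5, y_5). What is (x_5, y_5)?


Step 1: Find the fundamental solution (x₁, y₁) of x² - 136y² = 1.
  Expand √136 as a continued fraction. a₀ = ⌊√136⌋ = 11; iterate m_{k+1} = d_k·a_k − m_k, d_{k+1} = (136 − m_{k+1}²)/d_k, a_{k+1} = ⌊(a₀ + m_{k+1})/d_{k+1}⌋ (starting m₀ = 0, d₀ = 1), with convergents p_k = a_k·p_{k-1} + p_{k-2}, q_k = a_k·q_{k-1} + q_{k-2} (p₋₁ = 1, q₋₁ = 0):
  k = 0: a₀ = 11; p₀/q₀ = 11/1; p₀² − 136·q₀² = 121 − 136 = -15.
  k = 1: m = 11, d = 15, a = ⌊(11 + 11)/15⌋ = 1; p/q = (1·11 + 1)/(1·1 + 0) = 12/1; p² − 136·q² = 144 − 136 = 8.
  k = 2: m = 4, d = 8, a = ⌊(11 + 4)/8⌋ = 1; p/q = (1·12 + 11)/(1·1 + 1) = 23/2; p² − 136·q² = 529 − 544 = -15.
  k = 3: m = 4, d = 15, a = ⌊(11 + 4)/15⌋ = 1; p/q = (1·23 + 12)/(1·2 + 1) = 35/3; p² − 136·q² = 1225 − 1224 = 1.
  The first convergent with p² − 136·q² = 1 gives the fundamental solution (x₁, y₁) = (35, 3).
Step 2: Apply the recurrence (x_{n+1}, y_{n+1}) = (x₁x_n + 136y₁y_n, x₁y_n + y₁x_n) repeatedly.
  From (x_1, y_1) = (35, 3): x_2 = 35·35 + 136·3·3 = 2449; y_2 = 35·3 + 3·35 = 210.
  From (x_2, y_2) = (2449, 210): x_3 = 35·2449 + 136·3·210 = 171395; y_3 = 35·210 + 3·2449 = 14697.
  From (x_3, y_3) = (171395, 14697): x_4 = 35·171395 + 136·3·14697 = 11995201; y_4 = 35·14697 + 3·171395 = 1028580.
  From (x_4, y_4) = (11995201, 1028580): x_5 = 35·11995201 + 136·3·1028580 = 839492675; y_5 = 35·1028580 + 3·11995201 = 71985903.
Step 3: Verify x_5² - 136·y_5² = 704747951378655625 - 704747951378655624 = 1 (should be 1). ✓

(x_1, y_1) = (35, 3); (x_5, y_5) = (839492675, 71985903).


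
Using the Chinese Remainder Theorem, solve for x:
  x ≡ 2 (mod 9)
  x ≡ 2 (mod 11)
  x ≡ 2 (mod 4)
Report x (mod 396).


Moduli 9, 11, 4 are pairwise coprime; by CRT there is a unique solution modulo M = 9 · 11 · 4 = 396.
Solve pairwise, accumulating the modulus:
  Start with x ≡ 2 (mod 9).
  Combine with x ≡ 2 (mod 11): since gcd(9, 11) = 1, we get a unique residue mod 99.
    Write x = 2 + 9·t and substitute into x ≡ 2 (mod 11): 9·t ≡ 2 − 2 = 0 (mod 11).
    The inverse of 9 mod 11 is 5 (since 9·5 = 45 = 4·11 + 1), so t ≡ 5·0 = 0 ≡ 0 (mod 11).
    Then x = 2 + 9·0 = 2, valid modulo lcm(9, 11) = 99: x ≡ 2 (mod 99).
  Combine with x ≡ 2 (mod 4): since gcd(99, 4) = 1, we get a unique residue mod 396.
    Write x = 2 + 99·t and substitute into x ≡ 2 (mod 4): 99·t ≡ 2 − 2 = 0 (mod 4).
    Reduce coefficients mod 4: 3·t ≡ 0 (mod 4).
    The inverse of 3 mod 4 is 3 (since 3·3 = 9 = 2·4 + 1), so t ≡ 3·0 = 0 ≡ 0 (mod 4).
    Then x = 2 + 99·0 = 2, valid modulo lcm(99, 4) = 396: x ≡ 2 (mod 396).
Verify: 2 mod 9 = 2 ✓, 2 mod 11 = 2 ✓, 2 mod 4 = 2 ✓.

x ≡ 2 (mod 396).


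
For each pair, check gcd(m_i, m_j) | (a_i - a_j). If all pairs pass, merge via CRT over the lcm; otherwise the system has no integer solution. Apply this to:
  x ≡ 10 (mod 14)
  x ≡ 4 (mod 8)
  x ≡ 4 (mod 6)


Moduli 14, 8, 6 are not pairwise coprime, so CRT works modulo lcm(m_i) when all pairwise compatibility conditions hold.
Pairwise compatibility: gcd(m_i, m_j) must divide a_i - a_j for every pair.
Merge one congruence at a time:
  Start: x ≡ 10 (mod 14).
  Combine with x ≡ 4 (mod 8): gcd(14, 8) = 2; 4 - 10 = -6, which IS divisible by 2, so compatible.
    Write x = 10 + 14·t and substitute into x ≡ 4 (mod 8): 14·t ≡ 4 − 10 = -6 (mod 8).
    Divide the congruence (and modulus) by g = 2: 7·t ≡ -3 (mod 4).
    Reduce coefficients mod 4: 3·t ≡ 1 (mod 4).
    The inverse of 3 mod 4 is 3 (since 3·3 = 9 = 2·4 + 1), so t ≡ 3·1 = 3 ≡ 3 (mod 4).
    Then x = 10 + 14·3 = 52, valid modulo lcm(14, 8) = 56: x ≡ 52 (mod 56).
  Combine with x ≡ 4 (mod 6): gcd(56, 6) = 2; 4 - 52 = -48, which IS divisible by 2, so compatible.
    Write x = 52 + 56·t and substitute into x ≡ 4 (mod 6): 56·t ≡ 4 − 52 = -48 (mod 6).
    Divide the congruence (and modulus) by g = 2: 28·t ≡ -24 (mod 3).
    Reduce coefficients mod 3: 1·t ≡ 0 (mod 3).
    So t ≡ 0 (mod 3).
    Then x = 52 + 56·0 = 52, valid modulo lcm(56, 6) = 168: x ≡ 52 (mod 168).
Verify: 52 mod 14 = 10, 52 mod 8 = 4, 52 mod 6 = 4.

x ≡ 52 (mod 168).


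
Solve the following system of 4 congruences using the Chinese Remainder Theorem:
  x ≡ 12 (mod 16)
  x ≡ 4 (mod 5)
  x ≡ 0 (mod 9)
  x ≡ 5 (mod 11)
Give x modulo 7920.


Product of moduli M = 16 · 5 · 9 · 11 = 7920.
Merge one congruence at a time:
  Start: x ≡ 12 (mod 16).
  Combine with x ≡ 4 (mod 5); new modulus lcm = 80.
    Write x = 12 + 16·t and substitute into x ≡ 4 (mod 5): 16·t ≡ 4 − 12 = -8 (mod 5).
    Reduce coefficients mod 5: 1·t ≡ 2 (mod 5).
    So t ≡ 2 (mod 5).
    Then x = 12 + 16·2 = 44, valid modulo lcm(16, 5) = 80: x ≡ 44 (mod 80).
  Combine with x ≡ 0 (mod 9); new modulus lcm = 720.
    Write x = 44 + 80·t and substitute into x ≡ 0 (mod 9): 80·t ≡ 0 − 44 = -44 (mod 9).
    Reduce coefficients mod 9: 8·t ≡ 1 (mod 9).
    The inverse of 8 mod 9 is 8 (since 8·8 = 64 = 7·9 + 1), so t ≡ 8·1 = 8 ≡ 8 (mod 9).
    Then x = 44 + 80·8 = 684, valid modulo lcm(80, 9) = 720: x ≡ 684 (mod 720).
  Combine with x ≡ 5 (mod 11); new modulus lcm = 7920.
    Write x = 684 + 720·t and substitute into x ≡ 5 (mod 11): 720·t ≡ 5 − 684 = -679 (mod 11).
    Reduce coefficients mod 11: 5·t ≡ 3 (mod 11).
    The inverse of 5 mod 11 is 9 (since 5·9 = 45 = 4·11 + 1), so t ≡ 9·3 = 27 ≡ 5 (mod 11).
    Then x = 684 + 720·5 = 4284, valid modulo lcm(720, 11) = 7920: x ≡ 4284 (mod 7920).
Verify against each original: 4284 mod 16 = 12, 4284 mod 5 = 4, 4284 mod 9 = 0, 4284 mod 11 = 5.

x ≡ 4284 (mod 7920).


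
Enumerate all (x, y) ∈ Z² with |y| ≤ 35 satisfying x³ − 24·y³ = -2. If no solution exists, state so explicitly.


The equation is x³ - 24y³ = -2. For fixed y, x³ = 24·y³ − 2, so a solution requires the RHS to be a perfect cube.
Strategy: iterate y from -35 to 35, compute RHS = 24·y³ − 2, and check whether it is a (positive or negative) perfect cube.
Check small values of y:
  y = 0: RHS = -2 is not a perfect cube.
  y = 1: RHS = 22 is not a perfect cube.
  y = -1: RHS = -26 is not a perfect cube.
  y = 2: RHS = 190 is not a perfect cube.
  y = -2: RHS = -194 is not a perfect cube.
  y = 3: RHS = 646 is not a perfect cube.
  y = -3: RHS = -650 is not a perfect cube.
Continuing the search up to |y| = 35 finds no solutions either.
No (x, y) in the scanned range satisfies the equation.

No integer solutions with |y| ≤ 35.


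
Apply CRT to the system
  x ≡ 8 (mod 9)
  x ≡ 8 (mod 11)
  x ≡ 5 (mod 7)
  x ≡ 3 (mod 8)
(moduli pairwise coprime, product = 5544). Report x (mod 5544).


Product of moduli M = 9 · 11 · 7 · 8 = 5544.
Merge one congruence at a time:
  Start: x ≡ 8 (mod 9).
  Combine with x ≡ 8 (mod 11); new modulus lcm = 99.
    Write x = 8 + 9·t and substitute into x ≡ 8 (mod 11): 9·t ≡ 8 − 8 = 0 (mod 11).
    The inverse of 9 mod 11 is 5 (since 9·5 = 45 = 4·11 + 1), so t ≡ 5·0 = 0 ≡ 0 (mod 11).
    Then x = 8 + 9·0 = 8, valid modulo lcm(9, 11) = 99: x ≡ 8 (mod 99).
  Combine with x ≡ 5 (mod 7); new modulus lcm = 693.
    Write x = 8 + 99·t and substitute into x ≡ 5 (mod 7): 99·t ≡ 5 − 8 = -3 (mod 7).
    Reduce coefficients mod 7: 1·t ≡ 4 (mod 7).
    So t ≡ 4 (mod 7).
    Then x = 8 + 99·4 = 404, valid modulo lcm(99, 7) = 693: x ≡ 404 (mod 693).
  Combine with x ≡ 3 (mod 8); new modulus lcm = 5544.
    Write x = 404 + 693·t and substitute into x ≡ 3 (mod 8): 693·t ≡ 3 − 404 = -401 (mod 8).
    Reduce coefficients mod 8: 5·t ≡ 7 (mod 8).
    The inverse of 5 mod 8 is 5 (since 5·5 = 25 = 3·8 + 1), so t ≡ 5·7 = 35 ≡ 3 (mod 8).
    Then x = 404 + 693·3 = 2483, valid modulo lcm(693, 8) = 5544: x ≡ 2483 (mod 5544).
Verify against each original: 2483 mod 9 = 8, 2483 mod 11 = 8, 2483 mod 7 = 5, 2483 mod 8 = 3.

x ≡ 2483 (mod 5544).


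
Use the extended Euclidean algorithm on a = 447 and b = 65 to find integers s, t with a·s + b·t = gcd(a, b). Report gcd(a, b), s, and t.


Euclidean algorithm on (447, 65) — divide until remainder is 0:
  447 = 6 · 65 + 57
  65 = 1 · 57 + 8
  57 = 7 · 8 + 1
  8 = 8 · 1 + 0
gcd(447, 65) = 1.
Track Bezout coefficients alongside the remainders: start with r₀ = 447 = a·1 + b·0 (s = 1, t = 0) and r₁ = 65 = a·0 + b·1 (s = 0, t = 1); each new remainder r_{k+1} = r_{k-1} − q_k·r_k inherits s_{k+1} = s_{k-1} − q_k·s_k, t_{k+1} = t_{k-1} − q_k·t_k, so r_k = a·s_k + b·t_k at every step:
  q = 6: r = 57, s = 1 − 6·0 = 1, t = 0 − 6·1 = -6  (check: 447·1 + 65·(-6) = 57)
  q = 1: r = 8, s = 0 − 1·1 = -1, t = 1 − 1·(-6) = 7  (check: 447·(-1) + 65·7 = 8)
  q = 7: r = 1, s = 1 − 7·(-1) = 8, t = -6 − 7·7 = -55  (check: 447·8 + 65·(-55) = 1)
The row with r = 1 (the gcd) gives the Bezout coefficients s = 8, t = -55.
Result: 447 · (8) + 65 · (-55) = 1.

gcd(447, 65) = 1; s = 8, t = -55 (check: 447·8 + 65·(-55) = 1).
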